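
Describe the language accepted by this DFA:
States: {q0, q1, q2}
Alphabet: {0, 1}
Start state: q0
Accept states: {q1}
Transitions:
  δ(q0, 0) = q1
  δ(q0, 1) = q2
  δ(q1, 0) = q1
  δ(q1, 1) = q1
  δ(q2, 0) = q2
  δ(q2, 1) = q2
Analyzing the DFA structure:
Start state: q0
Accept states: {q1}
Interpreting what each state remembers (checking against the transitions):
  q0: nothing has been read yet
  q1: the first symbol was 0
  q2: the first symbol was 1 (trap state)
  δ(q0, 0): in q0 (nothing has been read yet), after reading 0 we have: the first symbol was 0 → q1
  δ(q0, 1): in q0 (nothing has been read yet), after reading 1 we have: the first symbol was 1 (trap state) → q2
  δ(q1, 0): in q1 (the first symbol was 0), after reading 0 we have: the first symbol was 0 → q1
  δ(q1, 1): in q1 (the first symbol was 0), after reading 1 we have: the first symbol was 0 → q1
  δ(q2, 0): in q2 (the first symbol was 1 (trap state)), after reading 0 we have: the first symbol was 1 (trap state) → q2
  δ(q2, 1): in q2 (the first symbol was 1 (trap state)), after reading 1 we have: the first symbol was 1 (trap state) → q2
A string is accepted iff it ends in {q1}, i.e. the first symbol was 0.
Language: All binary strings starting with 0

Final answer: All binary strings starting with 0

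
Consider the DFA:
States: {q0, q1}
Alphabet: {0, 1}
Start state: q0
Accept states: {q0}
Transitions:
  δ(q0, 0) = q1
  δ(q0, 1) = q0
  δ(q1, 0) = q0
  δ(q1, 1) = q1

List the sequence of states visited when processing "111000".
Starting at q0
Read '1': q0 -> q0
Read '1': q0 -> q0
Read '1': q0 -> q0
Read '0': q0 -> q1
Read '0': q1 -> q0
Read '0': q0 -> q1

Final answer: q0 -> q0 -> q0 -> q0 -> q1 -> q0 -> q1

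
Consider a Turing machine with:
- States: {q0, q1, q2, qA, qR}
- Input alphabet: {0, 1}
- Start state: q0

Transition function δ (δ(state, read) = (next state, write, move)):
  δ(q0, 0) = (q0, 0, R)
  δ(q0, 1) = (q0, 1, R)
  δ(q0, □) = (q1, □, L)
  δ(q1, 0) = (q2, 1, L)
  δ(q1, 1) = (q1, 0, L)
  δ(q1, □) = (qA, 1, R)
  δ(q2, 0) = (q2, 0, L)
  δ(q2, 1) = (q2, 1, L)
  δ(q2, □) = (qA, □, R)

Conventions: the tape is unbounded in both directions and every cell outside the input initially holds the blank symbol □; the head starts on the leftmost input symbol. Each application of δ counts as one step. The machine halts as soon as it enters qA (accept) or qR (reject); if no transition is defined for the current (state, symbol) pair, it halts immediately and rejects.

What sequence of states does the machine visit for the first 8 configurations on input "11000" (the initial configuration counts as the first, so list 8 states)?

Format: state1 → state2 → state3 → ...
Step 0: [q0]11000 (head at position 0)
Step 1: δ(q0, 1) = (q0, 1, R)  ⊢  1[q0]1000 (head at position 1)
Step 2: δ(q0, 1) = (q0, 1, R)  ⊢  11[q0]000 (head at position 2)
Step 3: δ(q0, 0) = (q0, 0, R)  ⊢  110[q0]00 (head at position 3)
Step 4: δ(q0, 0) = (q0, 0, R)  ⊢  1100[q0]0 (head at position 4)
Step 5: δ(q0, 0) = (q0, 0, R)  ⊢  11000[q0]□ (head at position 5)
Step 6: δ(q0, □) = (q1, □, L)  ⊢  1100[q1]0□ (head at position 4)
Step 7: δ(q1, 0) = (q2, 1, L)  ⊢  110[q2]01□ (head at position 3)
Reading off the states of these 8 configurations: q0 → q0 → q0 → q0 → q0 → q0 → q1 → q2

Final answer: q0 → q0 → q0 → q0 → q0 → q0 → q1 → q2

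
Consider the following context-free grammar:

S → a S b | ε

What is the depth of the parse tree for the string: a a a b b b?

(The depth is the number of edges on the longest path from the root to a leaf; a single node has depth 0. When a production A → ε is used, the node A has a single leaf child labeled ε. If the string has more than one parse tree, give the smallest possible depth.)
The only parse tree applies S → a S b 3 times (once per matching a…b pair) and then S → ε.
The S nodes sit at depths 0, 1, …, 3; the innermost S (depth 3) has the single child ε at depth 4.
The terminal leaves a, b are at depths 1..3, so the longest root-to-leaf path is S → S → … → S → ε with 4 edges.
Depth = 4.

Final answer: 4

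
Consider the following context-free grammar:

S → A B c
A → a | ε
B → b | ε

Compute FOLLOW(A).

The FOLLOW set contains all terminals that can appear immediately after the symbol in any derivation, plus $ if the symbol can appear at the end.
A occurs in S → A B c followed by B c. Add FIRST(B) minus ε = {b}; B is nullable (B → ε), so what follows B can also follow A: the terminal c. FOLLOW(A) = {b, c}.

Final answer: {b, c}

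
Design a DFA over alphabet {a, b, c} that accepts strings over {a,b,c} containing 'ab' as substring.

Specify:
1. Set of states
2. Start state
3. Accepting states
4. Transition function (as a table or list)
One valid DFA (any DFA recognizing the same language is acceptable):
States: {q0, q1, q2}
Start: q0
Accepting: {q2}
Transitions (accepting states marked with *):
State | a | b | c | Accepting
-----------------------------
q0    | q1 | q0 | q0 |  
q1    | q1 | q2 | q0 |  
q2    | q2 | q2 | q2 | *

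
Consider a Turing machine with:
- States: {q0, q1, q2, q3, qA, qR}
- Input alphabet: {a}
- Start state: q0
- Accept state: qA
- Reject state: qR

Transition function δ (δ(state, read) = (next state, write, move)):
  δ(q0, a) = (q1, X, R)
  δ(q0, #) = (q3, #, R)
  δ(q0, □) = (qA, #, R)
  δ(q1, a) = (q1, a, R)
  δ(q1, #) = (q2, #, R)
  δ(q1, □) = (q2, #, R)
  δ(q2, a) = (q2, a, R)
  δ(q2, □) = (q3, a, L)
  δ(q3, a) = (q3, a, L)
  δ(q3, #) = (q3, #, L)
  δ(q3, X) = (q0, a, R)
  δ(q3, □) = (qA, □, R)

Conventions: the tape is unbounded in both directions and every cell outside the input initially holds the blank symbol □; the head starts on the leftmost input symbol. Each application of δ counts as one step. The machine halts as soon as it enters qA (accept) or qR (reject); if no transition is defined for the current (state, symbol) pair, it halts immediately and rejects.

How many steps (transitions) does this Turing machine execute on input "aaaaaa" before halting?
Trace (configuration after each step, as tape_left[state]tape_right with head position):
Step 0: [q0]aaaaaa (head at position 0)
Step 1: X[q1]aaaaa (head 1)
Step 2: Xa[q1]aaaa (head 2)
Step 3: Xaa[q1]aaa (head 3)
Step 4: Xaaa[q1]aa (head 4)
Step 5: Xaaaa[q1]a (head 5)
Step 6: Xaaaaa[q1]□ (head 6)
Step 7: Xaaaaa#[q2]□ (head 7)
Step 8: Xaaaaa[q3]#a (head 6)
Step 9: Xaaaa[q3]a#a (head 5)
Step 10: Xaaa[q3]aa#a (head 4)
Step 11: Xaa[q3]aaa#a (head 3)
Step 12: Xa[q3]aaaa#a (head 2)
Step 13: X[q3]aaaaa#a (head 1)
Step 14: [q3]Xaaaaa#a (head 0)
Step 15: a[q0]aaaaa#a (head 1)
Step 16: aX[q1]aaaa#a (head 2)
Step 17: aXa[q1]aaa#a (head 3)
Step 18: aXaa[q1]aa#a (head 4)
Step 19: aXaaa[q1]a#a (head 5)
Step 20: aXaaaa[q1]#a (head 6)
Step 21: aXaaaa#[q2]a (head 7)
Step 22: aXaaaa#a[q2]□ (head 8)
Step 23: aXaaaa#[q3]aa (head 7)
Step 24: aXaaaa[q3]#aa (head 6)
Step 25: aXaaa[q3]a#aa (head 5)
Step 26: aXaa[q3]aa#aa (head 4)
Step 27: aXa[q3]aaa#aa (head 3)
Step 28: aX[q3]aaaa#aa (head 2)
Step 29: a[q3]Xaaaa#aa (head 1)
Step 30: aa[q0]aaaa#aa (head 2)
Step 31: aaX[q1]aaa#aa (head 3)
Step 32: aaXa[q1]aa#aa (head 4)
Step 33: aaXaa[q1]a#aa (head 5)
Step 34: aaXaaa[q1]#aa (head 6)
Step 35: aaXaaa#[q2]aa (head 7)
Step 36: aaXaaa#a[q2]a (head 8)
Step 37: aaXaaa#aa[q2]□ (head 9)
Step 38: aaXaaa#a[q3]aa (head 8)
Step 39: aaXaaa#[q3]aaa (head 7)
Step 40: aaXaaa[q3]#aaa (head 6)
Step 41: aaXaa[q3]a#aaa (head 5)
Step 42: aaXa[q3]aa#aaa (head 4)
Step 43: aaX[q3]aaa#aaa (head 3)
Step 44: aa[q3]Xaaa#aaa (head 2)
Step 45: aaa[q0]aaa#aaa (head 3)
Step 46: aaaX[q1]aa#aaa (head 4)
Step 47: aaaXa[q1]a#aaa (head 5)
Step 48: aaaXaa[q1]#aaa (head 6)
Step 49: aaaXaa#[q2]aaa (head 7)
Step 50: aaaXaa#a[q2]aa (head 8)
Step 51: aaaXaa#aa[q2]a (head 9)
Step 52: aaaXaa#aaa[q2]□ (head 10)
Step 53: aaaXaa#aa[q3]aa (head 9)
Step 54: aaaXaa#a[q3]aaa (head 8)
Step 55: aaaXaa#[q3]aaaa (head 7)
Step 56: aaaXaa[q3]#aaaa (head 6)
Step 57: aaaXa[q3]a#aaaa (head 5)
Step 58: aaaX[q3]aa#aaaa (head 4)
Step 59: aaa[q3]Xaa#aaaa (head 3)
Step 60: aaaa[q0]aa#aaaa (head 4)
Step 61: aaaaX[q1]a#aaaa (head 5)
Step 62: aaaaXa[q1]#aaaa (head 6)
Step 63: aaaaXa#[q2]aaaa (head 7)
Step 64: aaaaXa#a[q2]aaa (head 8)
Step 65: aaaaXa#aa[q2]aa (head 9)
Step 66: aaaaXa#aaa[q2]a (head 10)
Step 67: aaaaXa#aaaa[q2]□ (head 11)
Step 68: aaaaXa#aaa[q3]aa (head 10)
Step 69: aaaaXa#aa[q3]aaa (head 9)
Step 70: aaaaXa#a[q3]aaaa (head 8)
Step 71: aaaaXa#[q3]aaaaa (head 7)
Step 72: aaaaXa[q3]#aaaaa (head 6)
Step 73: aaaaX[q3]a#aaaaa (head 5)
Step 74: aaaa[q3]Xa#aaaaa (head 4)
Step 75: aaaaa[q0]a#aaaaa (head 5)
Step 76: aaaaaX[q1]#aaaaa (head 6)
Step 77: aaaaaX#[q2]aaaaa (head 7)
Step 78: aaaaaX#a[q2]aaaa (head 8)
Step 79: aaaaaX#aa[q2]aaa (head 9)
Step 80: aaaaaX#aaa[q2]aa (head 10)
Step 81: aaaaaX#aaaa[q2]a (head 11)
Step 82: aaaaaX#aaaaa[q2]□ (head 12)
Step 83: aaaaaX#aaaa[q3]aa (head 11)
Step 84: aaaaaX#aaa[q3]aaa (head 10)
Step 85: aaaaaX#aa[q3]aaaa (head 9)
Step 86: aaaaaX#a[q3]aaaaa (head 8)
Step 87: aaaaaX#[q3]aaaaaa (head 7)
Step 88: aaaaaX[q3]#aaaaaa (head 6)
Step 89: aaaaa[q3]X#aaaaaa (head 5)
Step 90: aaaaaa[q0]#aaaaaa (head 6)
Step 91: aaaaaa#[q3]aaaaaa (head 7)
Step 92: aaaaaa[q3]#aaaaaa (head 6)
Step 93: aaaaa[q3]a#aaaaaa (head 5)
Step 94: aaaa[q3]aa#aaaaaa (head 4)
Step 95: aaa[q3]aaa#aaaaaa (head 3)
Step 96: aa[q3]aaaa#aaaaaa (head 2)
Step 97: a[q3]aaaaa#aaaaaa (head 1)
Step 98: [q3]aaaaaa#aaaaaa (head 0)
Step 99: [q3]□aaaaaa#aaaaaa (head -1)
Step 100: □[qA]aaaaaa#aaaaaa (head 0)
The machine is in qA, so it halts and accepts.
Number of transitions executed: 100.

Final answer: 100 steps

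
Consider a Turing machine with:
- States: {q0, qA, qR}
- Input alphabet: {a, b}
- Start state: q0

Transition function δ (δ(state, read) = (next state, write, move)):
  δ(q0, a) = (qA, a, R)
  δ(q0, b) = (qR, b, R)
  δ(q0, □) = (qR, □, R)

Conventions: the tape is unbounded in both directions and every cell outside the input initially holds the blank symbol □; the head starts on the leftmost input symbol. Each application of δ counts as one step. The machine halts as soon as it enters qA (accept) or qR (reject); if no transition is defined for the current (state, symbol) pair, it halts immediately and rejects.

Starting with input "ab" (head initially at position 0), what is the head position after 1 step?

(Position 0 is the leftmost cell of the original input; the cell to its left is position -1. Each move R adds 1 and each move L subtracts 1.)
Step 0: [q0]ab (head at position 0)
Step 1: δ(q0, a) = (qA, a, R)  ⊢  a[qA]b (head at position 1)
Head position after 1 step: 1

Final answer: Position 1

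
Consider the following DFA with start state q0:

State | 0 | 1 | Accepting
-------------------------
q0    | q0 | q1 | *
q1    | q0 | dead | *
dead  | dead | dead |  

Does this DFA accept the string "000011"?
Start in q0.
Read '0': q0 → q0
Read '0': q0 → q0
Read '0': q0 → q0
Read '0': q0 → q0
Read '1': q0 → q1
Read '1': q1 → dead
Final state dead is not accepting, so the string is rejected.

Final answer: No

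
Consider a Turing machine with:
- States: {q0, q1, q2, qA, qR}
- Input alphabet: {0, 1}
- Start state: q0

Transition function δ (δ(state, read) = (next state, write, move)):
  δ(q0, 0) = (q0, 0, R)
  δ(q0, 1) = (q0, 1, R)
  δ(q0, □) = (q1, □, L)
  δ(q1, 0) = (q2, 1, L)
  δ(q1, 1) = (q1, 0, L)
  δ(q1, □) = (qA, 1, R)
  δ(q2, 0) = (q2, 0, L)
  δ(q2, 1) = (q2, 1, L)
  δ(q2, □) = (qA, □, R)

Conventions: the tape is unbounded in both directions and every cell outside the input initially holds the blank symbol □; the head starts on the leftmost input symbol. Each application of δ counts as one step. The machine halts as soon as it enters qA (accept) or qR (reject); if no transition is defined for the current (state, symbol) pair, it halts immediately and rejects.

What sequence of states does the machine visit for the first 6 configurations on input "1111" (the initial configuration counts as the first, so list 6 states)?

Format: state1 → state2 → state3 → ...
Step 0: [q0]1111 (head at position 0)
Step 1: δ(q0, 1) = (q0, 1, R)  ⊢  1[q0]111 (head at position 1)
Step 2: δ(q0, 1) = (q0, 1, R)  ⊢  11[q0]11 (head at position 2)
Step 3: δ(q0, 1) = (q0, 1, R)  ⊢  111[q0]1 (head at position 3)
Step 4: δ(q0, 1) = (q0, 1, R)  ⊢  1111[q0]□ (head at position 4)
Step 5: δ(q0, □) = (q1, □, L)  ⊢  111[q1]1□ (head at position 3)
Reading off the states of these 6 configurations: q0 → q0 → q0 → q0 → q0 → q1

Final answer: q0 → q0 → q0 → q0 → q0 → q1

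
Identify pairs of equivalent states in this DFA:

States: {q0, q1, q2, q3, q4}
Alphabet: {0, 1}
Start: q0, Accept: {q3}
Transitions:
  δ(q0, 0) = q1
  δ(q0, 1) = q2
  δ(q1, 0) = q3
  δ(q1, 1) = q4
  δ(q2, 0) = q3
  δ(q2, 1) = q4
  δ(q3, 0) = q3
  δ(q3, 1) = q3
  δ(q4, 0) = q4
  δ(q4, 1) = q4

Using the table-filling algorithm:
Round 0 – mark pairs where exactly one state is accepting: (q0,q3), (q1,q3), (q2,q3), (q3,q4)
Round 1 – newly marked: (q0,q1) [on 0: q1 vs q3, already marked]; (q0,q2) [on 0: q1 vs q3, already marked]; (q1,q4) [on 0: q3 vs q4, already marked]; (q2,q4) [on 0: q3 vs q4, already marked]
Round 2 – newly marked: (q0,q4) [on 0: q1 vs q4, already marked]
No further pairs can be marked.
(q1, q2) unmarked: δ(q1,0)=q3, δ(q2,0)=q3; δ(q1,1)=q4, δ(q2,1)=q4 → equivalent
Equivalent pairs: (q1, q2)

Final answer: Equivalent pairs: (q1, q2)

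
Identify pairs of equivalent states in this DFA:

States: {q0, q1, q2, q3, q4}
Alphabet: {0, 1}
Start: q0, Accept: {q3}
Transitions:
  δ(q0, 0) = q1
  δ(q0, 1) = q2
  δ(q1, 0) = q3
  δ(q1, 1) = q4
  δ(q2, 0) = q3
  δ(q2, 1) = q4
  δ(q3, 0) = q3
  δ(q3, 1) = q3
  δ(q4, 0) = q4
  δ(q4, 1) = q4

Using the table-filling algorithm:
Round 0 – mark pairs where exactly one state is accepting: (q0,q3), (q1,q3), (q2,q3), (q3,q4)
Round 1 – newly marked: (q0,q1) [on 0: q1 vs q3, already marked]; (q0,q2) [on 0: q1 vs q3, already marked]; (q1,q4) [on 0: q3 vs q4, already marked]; (q2,q4) [on 0: q3 vs q4, already marked]
Round 2 – newly marked: (q0,q4) [on 0: q1 vs q4, already marked]
No further pairs can be marked.
(q1, q2) unmarked: δ(q1,0)=q3, δ(q2,0)=q3; δ(q1,1)=q4, δ(q2,1)=q4 → equivalent
Equivalent pairs: (q1, q2)

Final answer: Equivalent pairs: (q1, q2)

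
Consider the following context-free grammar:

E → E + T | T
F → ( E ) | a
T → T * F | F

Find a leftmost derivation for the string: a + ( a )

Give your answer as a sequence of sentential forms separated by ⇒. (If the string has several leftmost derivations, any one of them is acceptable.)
Start with E.
Step 1: the leftmost non-terminal is E; apply E → E + T:  E + T
Step 2: the leftmost non-terminal is E; apply E → T:  T + T
Step 3: the leftmost non-terminal is T; apply T → F:  F + T
Step 4: the leftmost non-terminal is F; apply F → a:  a + T
Step 5: the leftmost non-terminal is T; apply T → F:  a + F
Step 6: the leftmost non-terminal is F; apply F → ( E ):  a + ( E )
Step 7: the leftmost non-terminal is E; apply E → T:  a + ( T )
Step 8: the leftmost non-terminal is T; apply T → F:  a + ( F )
Step 9: the leftmost non-terminal is F; apply F → a:  a + ( a )

Final answer: E ⇒ E + T ⇒ T + T ⇒ F + T ⇒ a + T ⇒ a + F ⇒ a + ( E ) ⇒ a + ( T ) ⇒ a + ( F ) ⇒ a + ( a )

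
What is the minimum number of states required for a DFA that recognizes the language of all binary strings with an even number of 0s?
Language: binary strings with an even number of 0s
Lower bound (Myhill–Nerode): the prefixes ε, 0 are pairwise distinguishable:
  ε vs 0: suffix ε distinguishes them (ε has zero 0s (accepted), 0 has one 0 (rejected))
So any DFA needs at least 2 states.
Upper bound: a DFA with 2 states exists (one state per class above).
Minimum states: 2

Final answer: 2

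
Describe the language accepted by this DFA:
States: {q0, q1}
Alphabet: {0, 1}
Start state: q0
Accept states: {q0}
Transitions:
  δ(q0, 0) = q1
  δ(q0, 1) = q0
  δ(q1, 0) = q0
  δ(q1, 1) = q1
Analyzing the DFA structure:
Start state: q0
Accept states: {q0}
Interpreting what each state remembers (checking against the transitions):
  q0: an even number of 0s has been read so far
  q1: an odd number of 0s has been read so far
  δ(q0, 0): in q0 (an even number of 0s has been read so far), after reading 0 we have: an odd number of 0s has been read so far → q1
  δ(q0, 1): in q0 (an even number of 0s has been read so far), after reading 1 we have: an even number of 0s has been read so far → q0
  δ(q1, 0): in q1 (an odd number of 0s has been read so far), after reading 0 we have: an even number of 0s has been read so far → q0
  δ(q1, 1): in q1 (an odd number of 0s has been read so far), after reading 1 we have: an odd number of 0s has been read so far → q1
A string is accepted iff it ends in {q0}, i.e. an even number of 0s has been read so far.
Language: All binary strings with an even number of 0s

Final answer: All binary strings with an even number of 0s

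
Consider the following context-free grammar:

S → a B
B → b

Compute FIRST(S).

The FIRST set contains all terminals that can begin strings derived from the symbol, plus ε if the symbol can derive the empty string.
S has the single production S → a B, whose right-hand side begins with the terminal a. So FIRST(S) = {a}.

Final answer: {a}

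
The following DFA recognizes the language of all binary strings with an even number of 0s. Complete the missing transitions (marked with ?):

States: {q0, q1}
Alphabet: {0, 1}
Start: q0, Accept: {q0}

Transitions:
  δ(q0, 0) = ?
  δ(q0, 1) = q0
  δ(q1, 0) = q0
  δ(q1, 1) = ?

What each state remembers (consistent with the given transitions and accept states):
  q0: an even number of 0s has been read so far
  q1: an odd number of 0s has been read so far
Filling in the missing entries:
  δ(q0, 0): in q0 (an even number of 0s has been read so far), after reading 0 we have: an odd number of 0s has been read so far → q1
  δ(q1, 1): in q1 (an odd number of 0s has been read so far), after reading 1 we have: an odd number of 0s has been read so far → q1

Final answer: δ(q0, 0) = q1; δ(q1, 1) = q1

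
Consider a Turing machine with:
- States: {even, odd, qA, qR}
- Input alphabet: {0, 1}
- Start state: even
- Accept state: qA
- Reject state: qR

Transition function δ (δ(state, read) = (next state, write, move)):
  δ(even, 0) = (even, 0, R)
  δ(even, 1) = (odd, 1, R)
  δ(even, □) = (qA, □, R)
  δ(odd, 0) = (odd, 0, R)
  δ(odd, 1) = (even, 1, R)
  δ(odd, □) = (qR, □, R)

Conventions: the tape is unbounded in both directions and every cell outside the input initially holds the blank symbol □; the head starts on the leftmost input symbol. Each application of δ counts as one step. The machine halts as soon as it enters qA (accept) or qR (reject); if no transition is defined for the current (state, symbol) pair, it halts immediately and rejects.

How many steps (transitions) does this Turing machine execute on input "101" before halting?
Step 0: [even]101 (head at position 0)
Step 1: δ(even, 1) = (odd, 1, R)  ⊢  1[odd]01 (head at position 1)
Step 2: δ(odd, 0) = (odd, 0, R)  ⊢  10[odd]1 (head at position 2)
Step 3: δ(odd, 1) = (even, 1, R)  ⊢  101[even]□ (head at position 3)
Step 4: δ(even, □) = (qA, □, R)  ⊢  101□[qA]□ (head at position 4)
The machine is in qA, so it halts and accepts.
Number of transitions executed: 4.

Final answer: 4 steps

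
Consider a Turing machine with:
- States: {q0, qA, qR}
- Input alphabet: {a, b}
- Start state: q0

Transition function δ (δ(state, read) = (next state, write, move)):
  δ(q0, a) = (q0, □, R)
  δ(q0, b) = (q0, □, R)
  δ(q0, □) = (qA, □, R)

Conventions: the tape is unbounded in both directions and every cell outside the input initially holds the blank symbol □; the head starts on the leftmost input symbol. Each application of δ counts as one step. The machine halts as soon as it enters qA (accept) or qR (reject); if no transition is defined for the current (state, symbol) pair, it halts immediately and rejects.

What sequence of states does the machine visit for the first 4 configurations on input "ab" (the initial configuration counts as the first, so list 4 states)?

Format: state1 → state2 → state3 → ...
Step 0: [q0]ab (head at position 0)
Step 1: δ(q0, a) = (q0, □, R)  ⊢  □[q0]b (head at position 1)
Step 2: δ(q0, b) = (q0, □, R)  ⊢  □□[q0]□ (head at position 2)
Step 3: δ(q0, □) = (qA, □, R)  ⊢  □□□[qA]□ (head at position 3)
Reading off the states of these 4 configurations: q0 → q0 → q0 → qA

Final answer: q0 → q0 → q0 → qA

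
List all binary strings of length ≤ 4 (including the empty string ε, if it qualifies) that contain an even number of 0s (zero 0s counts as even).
Checking every binary string of length 0 to 4:
  Length 0: accepted: ε | rejected: (none)
  Length 1: accepted: 1 | rejected: 0
  Length 2: accepted: 00, 11 | rejected: 01, 10
  Length 3: accepted: 001, 010, 100, 111 | rejected: 000, 011, 101, 110
  Length 4: accepted: 0000, 0011, 0101, 0110, 1001, 1010, 1100, 1111 | rejected: 0001, 0010, 0100, 0111, 1000, 1011, 1101, 1110
Total: 16 string(s).

Final answer: ε, 1, 00, 11, 001, 010, 100, 111, 0000, 0011, 0101, 0110, 1001, 1010, 1100, 1111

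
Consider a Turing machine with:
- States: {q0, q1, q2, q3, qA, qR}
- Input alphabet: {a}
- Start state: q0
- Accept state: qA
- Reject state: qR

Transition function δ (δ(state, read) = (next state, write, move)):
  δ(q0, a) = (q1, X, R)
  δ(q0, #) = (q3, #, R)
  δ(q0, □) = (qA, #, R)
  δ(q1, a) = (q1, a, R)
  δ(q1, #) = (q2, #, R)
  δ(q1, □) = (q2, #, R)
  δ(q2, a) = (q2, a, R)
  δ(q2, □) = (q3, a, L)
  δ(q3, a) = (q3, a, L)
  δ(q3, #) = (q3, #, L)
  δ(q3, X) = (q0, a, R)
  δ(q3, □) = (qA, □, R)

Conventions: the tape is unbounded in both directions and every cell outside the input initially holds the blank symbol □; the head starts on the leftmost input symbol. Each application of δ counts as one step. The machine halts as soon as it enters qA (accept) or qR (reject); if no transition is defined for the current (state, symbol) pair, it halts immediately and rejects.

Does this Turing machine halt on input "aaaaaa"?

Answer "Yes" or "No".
Trace (configuration after each step, as tape_left[state]tape_right with head position):
Step 0: [q0]aaaaaa (head at position 0)
Step 1: X[q1]aaaaa (head 1)
Step 2: Xa[q1]aaaa (head 2)
Step 3: Xaa[q1]aaa (head 3)
Step 4: Xaaa[q1]aa (head 4)
Step 5: Xaaaa[q1]a (head 5)
Step 6: Xaaaaa[q1]□ (head 6)
Step 7: Xaaaaa#[q2]□ (head 7)
Step 8: Xaaaaa[q3]#a (head 6)
Step 9: Xaaaa[q3]a#a (head 5)
Step 10: Xaaa[q3]aa#a (head 4)
Step 11: Xaa[q3]aaa#a (head 3)
Step 12: Xa[q3]aaaa#a (head 2)
Step 13: X[q3]aaaaa#a (head 1)
Step 14: [q3]Xaaaaa#a (head 0)
Step 15: a[q0]aaaaa#a (head 1)
Step 16: aX[q1]aaaa#a (head 2)
Step 17: aXa[q1]aaa#a (head 3)
Step 18: aXaa[q1]aa#a (head 4)
Step 19: aXaaa[q1]a#a (head 5)
Step 20: aXaaaa[q1]#a (head 6)
Step 21: aXaaaa#[q2]a (head 7)
Step 22: aXaaaa#a[q2]□ (head 8)
Step 23: aXaaaa#[q3]aa (head 7)
Step 24: aXaaaa[q3]#aa (head 6)
Step 25: aXaaa[q3]a#aa (head 5)
Step 26: aXaa[q3]aa#aa (head 4)
Step 27: aXa[q3]aaa#aa (head 3)
Step 28: aX[q3]aaaa#aa (head 2)
Step 29: a[q3]Xaaaa#aa (head 1)
Step 30: aa[q0]aaaa#aa (head 2)
Step 31: aaX[q1]aaa#aa (head 3)
Step 32: aaXa[q1]aa#aa (head 4)
Step 33: aaXaa[q1]a#aa (head 5)
Step 34: aaXaaa[q1]#aa (head 6)
Step 35: aaXaaa#[q2]aa (head 7)
Step 36: aaXaaa#a[q2]a (head 8)
Step 37: aaXaaa#aa[q2]□ (head 9)
Step 38: aaXaaa#a[q3]aa (head 8)
Step 39: aaXaaa#[q3]aaa (head 7)
Step 40: aaXaaa[q3]#aaa (head 6)
Step 41: aaXaa[q3]a#aaa (head 5)
Step 42: aaXa[q3]aa#aaa (head 4)
Step 43: aaX[q3]aaa#aaa (head 3)
Step 44: aa[q3]Xaaa#aaa (head 2)
Step 45: aaa[q0]aaa#aaa (head 3)
Step 46: aaaX[q1]aa#aaa (head 4)
Step 47: aaaXa[q1]a#aaa (head 5)
Step 48: aaaXaa[q1]#aaa (head 6)
Step 49: aaaXaa#[q2]aaa (head 7)
Step 50: aaaXaa#a[q2]aa (head 8)
Step 51: aaaXaa#aa[q2]a (head 9)
Step 52: aaaXaa#aaa[q2]□ (head 10)
Step 53: aaaXaa#aa[q3]aa (head 9)
Step 54: aaaXaa#a[q3]aaa (head 8)
Step 55: aaaXaa#[q3]aaaa (head 7)
Step 56: aaaXaa[q3]#aaaa (head 6)
Step 57: aaaXa[q3]a#aaaa (head 5)
Step 58: aaaX[q3]aa#aaaa (head 4)
Step 59: aaa[q3]Xaa#aaaa (head 3)
Step 60: aaaa[q0]aa#aaaa (head 4)
Step 61: aaaaX[q1]a#aaaa (head 5)
Step 62: aaaaXa[q1]#aaaa (head 6)
Step 63: aaaaXa#[q2]aaaa (head 7)
Step 64: aaaaXa#a[q2]aaa (head 8)
Step 65: aaaaXa#aa[q2]aa (head 9)
Step 66: aaaaXa#aaa[q2]a (head 10)
Step 67: aaaaXa#aaaa[q2]□ (head 11)
Step 68: aaaaXa#aaa[q3]aa (head 10)
Step 69: aaaaXa#aa[q3]aaa (head 9)
Step 70: aaaaXa#a[q3]aaaa (head 8)
Step 71: aaaaXa#[q3]aaaaa (head 7)
Step 72: aaaaXa[q3]#aaaaa (head 6)
Step 73: aaaaX[q3]a#aaaaa (head 5)
Step 74: aaaa[q3]Xa#aaaaa (head 4)
Step 75: aaaaa[q0]a#aaaaa (head 5)
Step 76: aaaaaX[q1]#aaaaa (head 6)
Step 77: aaaaaX#[q2]aaaaa (head 7)
Step 78: aaaaaX#a[q2]aaaa (head 8)
Step 79: aaaaaX#aa[q2]aaa (head 9)
Step 80: aaaaaX#aaa[q2]aa (head 10)
Step 81: aaaaaX#aaaa[q2]a (head 11)
Step 82: aaaaaX#aaaaa[q2]□ (head 12)
Step 83: aaaaaX#aaaa[q3]aa (head 11)
Step 84: aaaaaX#aaa[q3]aaa (head 10)
Step 85: aaaaaX#aa[q3]aaaa (head 9)
Step 86: aaaaaX#a[q3]aaaaa (head 8)
Step 87: aaaaaX#[q3]aaaaaa (head 7)
Step 88: aaaaaX[q3]#aaaaaa (head 6)
Step 89: aaaaa[q3]X#aaaaaa (head 5)
Step 90: aaaaaa[q0]#aaaaaa (head 6)
Step 91: aaaaaa#[q3]aaaaaa (head 7)
Step 92: aaaaaa[q3]#aaaaaa (head 6)
Step 93: aaaaa[q3]a#aaaaaa (head 5)
Step 94: aaaa[q3]aa#aaaaaa (head 4)
Step 95: aaa[q3]aaa#aaaaaa (head 3)
Step 96: aa[q3]aaaa#aaaaaa (head 2)
Step 97: a[q3]aaaaa#aaaaaa (head 1)
Step 98: [q3]aaaaaa#aaaaaa (head 0)
Step 99: [q3]□aaaaaa#aaaaaa (head -1)
Step 100: □[qA]aaaaaa#aaaaaa (head 0)
The machine is in qA, so it halts and accepts.
It halts after 100 steps.

Final answer: Yes - halts after 100 steps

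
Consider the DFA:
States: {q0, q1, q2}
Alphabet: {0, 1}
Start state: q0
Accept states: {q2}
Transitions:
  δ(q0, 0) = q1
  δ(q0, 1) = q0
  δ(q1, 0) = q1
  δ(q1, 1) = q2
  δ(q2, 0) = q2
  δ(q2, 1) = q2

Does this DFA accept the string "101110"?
Processing string "101110":
  q0 --1--> q0
  q0 --0--> q1
  q1 --1--> q2
  q2 --1--> q2
  q2 --1--> q2
  q2 --0--> q2
Final state: q2
Accept states: {q2}
q2 is an accept state, so the string is accepted.

Final answer: Yes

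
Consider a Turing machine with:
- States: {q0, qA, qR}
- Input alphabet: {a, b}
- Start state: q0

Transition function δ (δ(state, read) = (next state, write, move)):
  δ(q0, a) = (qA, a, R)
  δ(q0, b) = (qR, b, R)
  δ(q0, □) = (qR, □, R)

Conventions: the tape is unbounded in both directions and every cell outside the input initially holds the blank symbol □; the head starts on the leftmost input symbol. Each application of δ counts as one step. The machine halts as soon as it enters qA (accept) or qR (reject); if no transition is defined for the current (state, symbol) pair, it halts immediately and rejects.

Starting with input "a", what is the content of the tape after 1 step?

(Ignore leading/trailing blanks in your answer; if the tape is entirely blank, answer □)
Step 0: [q0]a (head at position 0)
Step 1: δ(q0, a) = (qA, a, R)  ⊢  a[qA]□ (head at position 1)
Tape after 1 step (ignoring surrounding blanks): a

Final answer: Tape: a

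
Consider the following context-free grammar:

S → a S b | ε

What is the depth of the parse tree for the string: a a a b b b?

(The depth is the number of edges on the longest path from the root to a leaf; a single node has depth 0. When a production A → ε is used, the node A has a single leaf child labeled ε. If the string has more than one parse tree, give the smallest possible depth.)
The only parse tree applies S → a S b 3 times (once per matching a…b pair) and then S → ε.
The S nodes sit at depths 0, 1, …, 3; the innermost S (depth 3) has the single child ε at depth 4.
The terminal leaves a, b are at depths 1..3, so the longest root-to-leaf path is S → S → … → S → ε with 4 edges.
Depth = 4.

Final answer: 4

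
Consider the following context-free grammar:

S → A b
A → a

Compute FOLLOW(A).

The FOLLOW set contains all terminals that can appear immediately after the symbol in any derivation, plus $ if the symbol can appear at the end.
A occurs only in S → A b, where it is immediately followed by the terminal b. So FOLLOW(A) = {b}.

Final answer: {b}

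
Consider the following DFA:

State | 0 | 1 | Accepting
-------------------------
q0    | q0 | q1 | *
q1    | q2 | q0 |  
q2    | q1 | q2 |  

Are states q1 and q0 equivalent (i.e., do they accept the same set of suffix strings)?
Try the suffix ε (the empty string).
From q1: q1 — not accepting.
From q0: q0 — accepting.
The two states disagree on this suffix, so they are not equivalent.

Final answer: No. Distinguishing string: ε (the empty string) - accepted from q0 but not from q1.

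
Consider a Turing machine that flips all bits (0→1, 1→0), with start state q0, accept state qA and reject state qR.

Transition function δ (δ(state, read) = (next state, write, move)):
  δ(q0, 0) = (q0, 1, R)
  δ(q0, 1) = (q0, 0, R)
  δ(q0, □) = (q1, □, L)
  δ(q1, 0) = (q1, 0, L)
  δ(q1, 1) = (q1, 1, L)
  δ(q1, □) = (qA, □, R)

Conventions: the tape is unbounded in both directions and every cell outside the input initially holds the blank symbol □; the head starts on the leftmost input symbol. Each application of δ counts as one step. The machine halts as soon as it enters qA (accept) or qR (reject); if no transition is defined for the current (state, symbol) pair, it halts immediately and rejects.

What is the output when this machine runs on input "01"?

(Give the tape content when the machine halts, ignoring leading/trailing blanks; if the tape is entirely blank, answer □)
Step 0: [q0]01 (head at position 0)
Step 1: δ(q0, 0) = (q0, 1, R)  ⊢  1[q0]1 (head at position 1)
Step 2: δ(q0, 1) = (q0, 0, R)  ⊢  10[q0]□ (head at position 2)
Step 3: δ(q0, □) = (q1, □, L)  ⊢  1[q1]0□ (head at position 1)
Step 4: δ(q1, 0) = (q1, 0, L)  ⊢  [q1]10□ (head at position 0)
Step 5: δ(q1, 1) = (q1, 1, L)  ⊢  [q1]□10□ (head at position -1)
Step 6: δ(q1, □) = (qA, □, R)  ⊢  □[qA]10□ (head at position 0)
The machine is in qA, so it halts and accepts.
Tape content when halted (ignoring surrounding blanks): 10

Final answer: Output: 10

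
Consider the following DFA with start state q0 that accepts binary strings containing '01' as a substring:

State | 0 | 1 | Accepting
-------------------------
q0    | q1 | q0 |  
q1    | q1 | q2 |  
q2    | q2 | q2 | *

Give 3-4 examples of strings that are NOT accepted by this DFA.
Any strings that end in a non-accepting state work; for example:
ε: q0; q0 is not accepting → rejected
"00": q0 → q1 → q1; q1 is not accepting → rejected
"111": q0 → q0 → q0 → q0; q0 is not accepting → rejected
"1111": q0 → q0 → q0 → q0 → q0; q0 is not accepting → rejected

Final answer: ε, "00", "111", "1111"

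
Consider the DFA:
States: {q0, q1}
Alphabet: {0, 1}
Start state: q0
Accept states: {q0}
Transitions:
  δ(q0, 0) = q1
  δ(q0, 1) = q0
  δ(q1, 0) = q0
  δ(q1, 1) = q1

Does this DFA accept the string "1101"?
Processing string "1101":
  q0 --1--> q0
  q0 --1--> q0
  q0 --0--> q1
  q1 --1--> q1
Final state: q1
Accept states: {q0}
q1 is not an accept state, so the string is rejected.

Final answer: No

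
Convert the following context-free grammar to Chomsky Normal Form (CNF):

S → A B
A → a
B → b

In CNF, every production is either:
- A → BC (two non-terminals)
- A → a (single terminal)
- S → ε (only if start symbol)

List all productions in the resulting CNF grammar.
The grammar has no ε-productions or unit productions to eliminate.
S → A B is already in CNF (two non-terminals) – keep it.
A → a is already in CNF (single terminal) – keep it.
B → b is already in CNF (single terminal) – keep it.
Resulting CNF grammar (3 productions): A → a; B → b; S → A B

Final answer: A → a; B → b; S → A B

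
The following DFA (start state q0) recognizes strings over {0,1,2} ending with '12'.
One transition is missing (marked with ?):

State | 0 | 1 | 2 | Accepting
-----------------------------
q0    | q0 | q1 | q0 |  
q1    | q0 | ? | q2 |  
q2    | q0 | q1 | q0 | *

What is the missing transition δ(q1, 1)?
q1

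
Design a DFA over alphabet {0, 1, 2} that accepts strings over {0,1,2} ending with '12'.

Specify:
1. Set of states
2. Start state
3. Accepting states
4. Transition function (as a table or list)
One valid DFA (any DFA recognizing the same language is acceptable):
States: {q0, q1, q2}
Start: q0
Accepting: {q2}
Transitions (accepting states marked with *):
State | 0 | 1 | 2 | Accepting
-----------------------------
q0    | q0 | q1 | q0 |  
q1    | q0 | q1 | q2 |  
q2    | q0 | q1 | q0 | *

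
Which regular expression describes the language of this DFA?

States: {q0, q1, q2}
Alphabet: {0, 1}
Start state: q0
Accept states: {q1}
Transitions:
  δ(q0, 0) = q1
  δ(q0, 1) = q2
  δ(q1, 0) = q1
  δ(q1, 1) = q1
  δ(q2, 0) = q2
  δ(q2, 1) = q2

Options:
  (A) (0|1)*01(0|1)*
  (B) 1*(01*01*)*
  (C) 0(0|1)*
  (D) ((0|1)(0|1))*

Testing sample strings against the DFA:
  '01010' -> accepted
  '01111' -> accepted
  '00101' -> accepted
  '11' -> rejected
Checking each option for a counterexample:
  (A) (0|1)*01(0|1)*: '0' is accepted by the DFA but does not match the regex → eliminated
  (B) 1*(01*01*)*: ε is rejected by the DFA but matches the regex → eliminated
  (C) 0(0|1)*: agrees with the DFA on all strings of length ≤ 4
  (D) ((0|1)(0|1))*: ε is rejected by the DFA but matches the regex → eliminated
Only (C) 0(0|1)* is consistent with the DFA.

Final answer: (C) 0(0|1)*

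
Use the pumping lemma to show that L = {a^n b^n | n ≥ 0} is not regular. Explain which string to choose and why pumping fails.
Language: L = {a^n b^n | n ≥ 0} (equal numbers of a's followed by b's)
Step 1: Assume for contradiction that L is regular, with pumping length p.
Step 2: Choose s = a^p b^p. Then s ∈ L (it has p a's followed by p b's) and |s| ≥ p.
Step 3: Consider any decomposition s = xyz with |xy| ≤ p and |y| > 0. Since |xy| ≤ p and the first p symbols of s are all a's, y = a^k for some k with 1 ≤ k ≤ p.
Step 4: Pumping up (i = 2): xy²z = a^(p+k) b^p, which has more a's than b's, so xy²z ∉ L.
This contradicts the pumping lemma, so L is not regular.

Final answer: Choose s = a^p b^p. Since |xy| ≤ p, y = a^k with k ≥ 1. Then xy²z = a^(p+k) b^p ∉ L.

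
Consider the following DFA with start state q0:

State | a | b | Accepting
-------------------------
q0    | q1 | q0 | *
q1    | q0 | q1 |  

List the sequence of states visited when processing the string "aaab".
q0 → q1 → q0 → q1 → q1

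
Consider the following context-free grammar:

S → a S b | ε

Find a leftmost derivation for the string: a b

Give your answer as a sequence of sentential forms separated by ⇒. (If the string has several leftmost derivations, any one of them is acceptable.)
Start with S.
Step 1: the leftmost non-terminal is S; apply S → a S b:  a S b
Step 2: the leftmost non-terminal is S; apply S → ε:  a b

Final answer: S ⇒ a S b ⇒ a b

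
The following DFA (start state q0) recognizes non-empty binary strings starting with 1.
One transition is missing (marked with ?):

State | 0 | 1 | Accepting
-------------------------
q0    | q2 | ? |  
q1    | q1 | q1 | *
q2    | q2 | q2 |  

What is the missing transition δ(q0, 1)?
q1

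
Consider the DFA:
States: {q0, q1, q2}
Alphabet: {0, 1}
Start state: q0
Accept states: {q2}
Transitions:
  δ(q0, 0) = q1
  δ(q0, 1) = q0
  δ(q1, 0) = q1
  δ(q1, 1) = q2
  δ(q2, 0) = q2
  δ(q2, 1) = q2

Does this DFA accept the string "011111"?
Processing string "011111":
  q0 --0--> q1
  q1 --1--> q2
  q2 --1--> q2
  q2 --1--> q2
  q2 --1--> q2
  q2 --1--> q2
Final state: q2
Accept states: {q2}
q2 is an accept state, so the string is accepted.

Final answer: Yes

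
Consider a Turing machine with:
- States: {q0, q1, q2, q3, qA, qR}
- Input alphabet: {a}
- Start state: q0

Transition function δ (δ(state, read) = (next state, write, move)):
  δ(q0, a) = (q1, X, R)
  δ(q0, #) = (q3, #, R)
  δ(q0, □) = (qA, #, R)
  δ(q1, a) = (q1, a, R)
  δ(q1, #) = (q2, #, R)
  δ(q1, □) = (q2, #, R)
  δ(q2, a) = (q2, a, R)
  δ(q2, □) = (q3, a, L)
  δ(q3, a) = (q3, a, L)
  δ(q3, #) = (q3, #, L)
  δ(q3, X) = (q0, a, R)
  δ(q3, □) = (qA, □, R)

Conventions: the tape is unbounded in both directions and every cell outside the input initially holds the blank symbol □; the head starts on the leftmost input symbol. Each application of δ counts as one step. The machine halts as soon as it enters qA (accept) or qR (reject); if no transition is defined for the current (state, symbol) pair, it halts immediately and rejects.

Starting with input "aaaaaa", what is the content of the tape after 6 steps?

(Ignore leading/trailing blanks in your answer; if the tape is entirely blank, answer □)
Step 0: [q0]aaaaaa (head at position 0)
Step 1: δ(q0, a) = (q1, X, R)  ⊢  X[q1]aaaaa (head at position 1)
Step 2: δ(q1, a) = (q1, a, R)  ⊢  Xa[q1]aaaa (head at position 2)
Step 3: δ(q1, a) = (q1, a, R)  ⊢  Xaa[q1]aaa (head at position 3)
Step 4: δ(q1, a) = (q1, a, R)  ⊢  Xaaa[q1]aa (head at position 4)
Step 5: δ(q1, a) = (q1, a, R)  ⊢  Xaaaa[q1]a (head at position 5)
Step 6: δ(q1, a) = (q1, a, R)  ⊢  Xaaaaa[q1]□ (head at position 6)
Tape after 6 steps (ignoring surrounding blanks): Xaaaaa

Final answer: Tape: Xaaaaa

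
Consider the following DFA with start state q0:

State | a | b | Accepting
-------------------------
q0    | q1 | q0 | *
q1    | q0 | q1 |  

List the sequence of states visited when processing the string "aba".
q0 → q1 → q1 → q0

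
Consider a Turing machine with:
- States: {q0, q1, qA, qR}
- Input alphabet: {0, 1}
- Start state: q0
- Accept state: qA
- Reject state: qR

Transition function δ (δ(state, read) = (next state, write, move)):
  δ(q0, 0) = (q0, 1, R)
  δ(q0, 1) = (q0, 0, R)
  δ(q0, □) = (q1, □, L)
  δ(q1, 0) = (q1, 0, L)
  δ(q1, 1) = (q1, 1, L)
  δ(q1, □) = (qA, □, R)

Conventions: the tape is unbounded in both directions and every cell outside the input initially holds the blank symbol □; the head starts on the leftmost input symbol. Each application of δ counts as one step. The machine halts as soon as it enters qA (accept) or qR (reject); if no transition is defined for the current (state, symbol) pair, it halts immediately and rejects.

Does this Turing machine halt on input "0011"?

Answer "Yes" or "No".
Step 0: [q0]0011 (head at position 0)
Step 1: δ(q0, 0) = (q0, 1, R)  ⊢  1[q0]011 (head at position 1)
Step 2: δ(q0, 0) = (q0, 1, R)  ⊢  11[q0]11 (head at position 2)
Step 3: δ(q0, 1) = (q0, 0, R)  ⊢  110[q0]1 (head at position 3)
Step 4: δ(q0, 1) = (q0, 0, R)  ⊢  1100[q0]□ (head at position 4)
Step 5: δ(q0, □) = (q1, □, L)  ⊢  110[q1]0□ (head at position 3)
Step 6: δ(q1, 0) = (q1, 0, L)  ⊢  11[q1]00□ (head at position 2)
Step 7: δ(q1, 0) = (q1, 0, L)  ⊢  1[q1]100□ (head at position 1)
Step 8: δ(q1, 1) = (q1, 1, L)  ⊢  [q1]1100□ (head at position 0)
Step 9: δ(q1, 1) = (q1, 1, L)  ⊢  [q1]□1100□ (head at position -1)
Step 10: δ(q1, □) = (qA, □, R)  ⊢  □[qA]1100□ (head at position 0)
The machine is in qA, so it halts and accepts.
It halts after 10 steps.

Final answer: Yes - halts after 10 steps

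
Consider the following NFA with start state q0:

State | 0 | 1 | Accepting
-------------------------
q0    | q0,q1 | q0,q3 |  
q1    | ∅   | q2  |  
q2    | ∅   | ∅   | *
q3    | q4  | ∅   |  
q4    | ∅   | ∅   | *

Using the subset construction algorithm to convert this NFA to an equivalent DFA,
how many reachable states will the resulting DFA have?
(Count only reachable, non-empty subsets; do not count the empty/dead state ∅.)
Start subset: {q0}
{q0}: on 0 → {q0, q1}, on 1 → {q0, q3}
{q0, q1}: on 0 → {q0, q1}, on 1 → {q0, q2, q3}
{q0, q3}: on 0 → {q0, q1, q4}, on 1 → {q0, q3}
{q0, q2, q3}: on 0 → {q0, q1, q4}, on 1 → {q0, q3}
{q0, q1, q4}: on 0 → {q0, q1}, on 1 → {q0, q2, q3}
Reachable non-empty subsets: {q0}, {q0, q1}, {q0, q3}, {q0, q2, q3}, {q0, q1, q4} — 5 in total.

Final answer: 5 states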